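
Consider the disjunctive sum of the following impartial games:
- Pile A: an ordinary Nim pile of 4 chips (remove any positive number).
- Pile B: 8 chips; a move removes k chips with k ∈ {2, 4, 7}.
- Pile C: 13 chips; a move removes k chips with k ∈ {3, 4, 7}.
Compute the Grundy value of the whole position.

4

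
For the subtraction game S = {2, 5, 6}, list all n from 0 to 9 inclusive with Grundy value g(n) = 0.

0, 1, 4, 8

Build the Grundy sequence with g(k) = mex{g(k−s) : s ∈ {2, 5, 6}, s ≤ k}:
g(0) = mex{} = 0
g(1) = mex{} = 0
g(2) = mex{0} = 1
g(3) = mex{0} = 1
g(4) = mex{1} = 0
g(5) = mex{0,1} = 2
g(6) = mex{0} = 1
g(7) = mex{0,1,2} = 3
g(8) = mex{1} = 0
g(9) = mex{0,1,3} = 2
The P-positions (g = 0) in 0..9 are 0, 1, 4, 8.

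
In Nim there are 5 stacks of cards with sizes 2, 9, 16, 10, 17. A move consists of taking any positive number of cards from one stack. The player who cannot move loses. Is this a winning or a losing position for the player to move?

Losing position

Nim-sum: 2 XOR 9 XOR 16 XOR 10 XOR 17 = 0.
The nim-sum is 0, so this is a P-position: the player to move is in a losing position under optimal play.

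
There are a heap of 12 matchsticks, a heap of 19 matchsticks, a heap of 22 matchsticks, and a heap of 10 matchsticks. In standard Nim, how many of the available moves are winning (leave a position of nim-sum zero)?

In binary:
  01100  (12)
  10011  (19)
  10110  (22)
  01010  (10)
  -----
  00011  (3)
The overall nim-sum is X = 3. A heap of size p has a winning move iff p XOR X < p (reduce it to p XOR X).
  12: 12 XOR 3 = 15 ≥ 12 — no move.
  19: 19 XOR 3 = 16 < 19 — winning move (to 16).
  22: 22 XOR 3 = 21 < 22 — winning move (to 21).
  10: 10 XOR 3 = 9 < 10 — winning move (to 9).
That gives 3 winning moves.

3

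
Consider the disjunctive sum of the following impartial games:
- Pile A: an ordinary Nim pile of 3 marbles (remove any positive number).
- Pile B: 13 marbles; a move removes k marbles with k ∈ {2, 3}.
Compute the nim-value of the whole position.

2

Pile A is a plain Nim pile of size 3, so its Grundy value is 3.
For pile B, compute g(0), g(1), … with moves {2, 3}:
g(0) = mex{} = 0
g(1) = mex{} = 0
g(2) = mex{0} = 1
g(3) = mex{0} = 1
g(4) = mex{0,1} = 2
g(5) = mex{1} = 0
g(6) = mex{1,2} = 0
g(7) = mex{0,2} = 1
g(8) = mex{0} = 1
g(9) = mex{0,1} = 2
g(10) = mex{1} = 0
g(11) = mex{1,2} = 0
g(12) = mex{0,2} = 1
g(13) = mex{0} = 1
So g(13) = 1.
The value of a disjunctive sum is the nim-sum of the parts.
Combined value = 3 XOR 1 = 2.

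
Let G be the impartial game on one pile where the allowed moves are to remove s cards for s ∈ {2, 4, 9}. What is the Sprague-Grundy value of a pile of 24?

0

Build the Grundy sequence with g(k) = mex{g(k−s) : s ∈ {2, 4, 9}, s ≤ k}:
k:     0  1  2  3  4  5  6  7  8  9 10 11 12 13 14 15 16 17 18 19 20 21 22 23 24
g(k):  0  0  1  1  2  2  0  0  1  1  2  2  0  0  1  1  2  2  0  0  1  1  2  2  0
So g(24) = 0.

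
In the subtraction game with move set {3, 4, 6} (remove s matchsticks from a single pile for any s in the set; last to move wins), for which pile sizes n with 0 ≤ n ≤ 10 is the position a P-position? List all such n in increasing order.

0, 1, 2, 9, 10

Build the Grundy sequence with g(k) = mex{g(k−s) : s ∈ {3, 4, 6}, s ≤ k}:
g(0) = mex{} = 0
g(1) = mex{} = 0
g(2) = mex{} = 0
g(3) = mex{0} = 1
g(4) = mex{0} = 1
g(5) = mex{0} = 1
g(6) = mex{0,1} = 2
g(7) = mex{0,1} = 2
g(8) = mex{0,1} = 2
g(9) = mex{1,2} = 0
g(10) = mex{1,2} = 0
The P-positions (g = 0) in 0..10 are 0, 1, 2, 9, 10.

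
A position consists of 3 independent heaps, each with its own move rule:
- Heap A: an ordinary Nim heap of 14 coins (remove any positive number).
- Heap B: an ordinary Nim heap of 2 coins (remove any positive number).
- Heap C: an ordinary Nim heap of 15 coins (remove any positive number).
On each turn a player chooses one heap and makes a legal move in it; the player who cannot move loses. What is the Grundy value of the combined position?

3

Heap A is a plain Nim heap of size 14, so its Grundy value is 14.
Heap B is a plain Nim heap of size 2, so its Grundy value is 2.
Heap C is a plain Nim heap of size 15, so its Grundy value is 15.
By the Sprague-Grundy theorem, the Grundy value of a sum of independent games is the XOR of the component values.
Combined value = 14 ⊕ 2 ⊕ 15 = 3.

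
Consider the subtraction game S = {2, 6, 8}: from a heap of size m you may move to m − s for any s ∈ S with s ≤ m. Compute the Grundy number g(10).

Grundy values for subtraction set {2, 6, 8}:
k:     0  1  2  3  4  5  6  7  8  9 10
g(k):  0  0  1  1  0  0  1  1  2  2  3
So g(10) = 3.

3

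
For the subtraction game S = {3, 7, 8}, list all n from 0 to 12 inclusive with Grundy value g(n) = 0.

Compute g(0), g(1), … for moves {3, 7, 8}:
k:     0  1  2  3  4  5  6  7  8  9 10 11 12
g(k):  0  0  0  1  1  1  0  2  2  1  3  0  0
The P-positions (g = 0) in 0..12 are 0, 1, 2, 6, 11, 12.

0, 1, 2, 6, 11, 12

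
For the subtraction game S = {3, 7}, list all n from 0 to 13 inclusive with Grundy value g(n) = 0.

0, 1, 2, 6, 10, 11, 12

Compute g(0), g(1), … for moves {3, 7}:
k:     0  1  2  3  4  5  6  7  8  9 10 11 12 13
g(k):  0  0  0  1  1  1  0  2  2  1  0  0  0  1
The P-positions (g = 0) in 0..13 are 0, 1, 2, 6, 10, 11, 12.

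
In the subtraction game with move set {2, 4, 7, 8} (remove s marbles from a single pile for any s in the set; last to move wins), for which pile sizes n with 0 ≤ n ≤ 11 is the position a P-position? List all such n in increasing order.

0, 1, 6, 11

Compute g(0), g(1), … for moves {2, 4, 7, 8}:
g(0) = mex{} = 0
g(1) = mex{} = 0
g(2) = mex{0} = 1
g(3) = mex{0} = 1
g(4) = mex{0,1} = 2
g(5) = mex{0,1} = 2
g(6) = mex{1,2} = 0
g(7) = mex{0,1,2} = 3
g(8) = mex{0,2} = 1
g(9) = mex{0,1,2,3} = 4
g(10) = mex{0,1} = 2
g(11) = mex{1,2,3,4} = 0
The P-positions (g = 0) in 0..11 are 0, 1, 6, 11.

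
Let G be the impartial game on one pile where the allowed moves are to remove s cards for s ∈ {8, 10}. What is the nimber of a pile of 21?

Build the Grundy sequence with g(k) = mex{g(k−s) : s ∈ {8, 10}, s ≤ k}:
k:     0  1  2  3  4  5  6  7  8  9 10 11 12 13 14 15 16 17 18 19 20 21
g(k):  0  0  0  0  0  0  0  0  1  1  1  1  1  1  1  1  2  2  0  0  0  0
So g(21) = 0.

0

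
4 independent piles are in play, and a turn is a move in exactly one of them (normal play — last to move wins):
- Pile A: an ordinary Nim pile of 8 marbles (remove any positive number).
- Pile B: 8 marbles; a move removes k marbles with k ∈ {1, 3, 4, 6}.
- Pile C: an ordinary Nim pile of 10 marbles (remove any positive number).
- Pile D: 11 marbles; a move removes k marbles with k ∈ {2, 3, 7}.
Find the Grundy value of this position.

3

Pile A is a plain Nim pile of size 8, so its Grundy value is 8.
For pile B, compute g(0), g(1), … with moves {1, 3, 4, 6}:
k:     0  1  2  3  4  5  6  7  8
g(k):  0  1  0  1  2  3  2  0  1
So g(8) = 1.
Pile C is a plain Nim pile of size 10, so its Grundy value is 10.
Grundy values for pile D (subtraction set {2, 3, 7}):
k:     0  1  2  3  4  5  6  7  8  9 10 11
g(k):  0  0  1  1  2  0  0  1  1  2  0  0
So g(11) = 0.
By the Sprague-Grundy theorem, the Grundy value of a sum of independent games is the XOR of the component values.
Combined value = 8 ⊕ 1 ⊕ 10 ⊕ 0 = 3.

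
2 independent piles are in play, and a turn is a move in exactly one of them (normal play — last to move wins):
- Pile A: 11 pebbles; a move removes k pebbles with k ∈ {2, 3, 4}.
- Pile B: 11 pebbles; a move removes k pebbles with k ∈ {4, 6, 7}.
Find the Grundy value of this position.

2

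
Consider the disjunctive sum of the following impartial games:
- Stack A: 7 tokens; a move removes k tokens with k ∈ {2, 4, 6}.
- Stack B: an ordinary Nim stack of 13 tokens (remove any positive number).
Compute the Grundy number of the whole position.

14

Build the Grundy sequence for stack A with g(k) = mex{g(k−s) : s ∈ {2, 4, 6}, s ≤ k}:
k:     0  1  2  3  4  5  6  7
g(k):  0  0  1  1  2  2  3  3
So g(7) = 3.
Stack B is a plain Nim stack of size 13, so its Grundy value is 13.
The value of a disjunctive sum is the nim-sum of the parts.
Combined value = 3 ⊕ 13 = 14.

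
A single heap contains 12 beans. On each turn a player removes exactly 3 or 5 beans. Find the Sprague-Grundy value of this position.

1

Compute g(0), g(1), … for moves {3, 5}:
g(0) = mex{} = 0
g(1) = mex{} = 0
g(2) = mex{} = 0
g(3) = mex{0} = 1
g(4) = mex{0} = 1
g(5) = mex{0} = 1
g(6) = mex{0,1} = 2
g(7) = mex{0,1} = 2
g(8) = mex{1} = 0
g(9) = mex{1,2} = 0
g(10) = mex{1,2} = 0
g(11) = mex{0,2} = 1
g(12) = mex{0,2} = 1
So g(12) = 1.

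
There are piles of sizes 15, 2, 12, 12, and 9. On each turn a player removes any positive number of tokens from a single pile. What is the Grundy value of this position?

4

Compute the nim-sum pairwise:
15 ⊕ 2 = 13
13 ⊕ 12 = 1
1 ⊕ 12 = 13
13 ⊕ 9 = 4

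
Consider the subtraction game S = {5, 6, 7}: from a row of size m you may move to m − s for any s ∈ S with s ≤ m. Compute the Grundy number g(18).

1

Build the Grundy sequence with g(k) = mex{g(k−s) : s ∈ {5, 6, 7}, s ≤ k}:
k:     0  1  2  3  4  5  6  7  8  9 10 11 12 13 14 15 16 17 18
g(k):  0  0  0  0  0  1  1  1  1  1  2  2  0  0  0  0  0  1  1
So g(18) = 1.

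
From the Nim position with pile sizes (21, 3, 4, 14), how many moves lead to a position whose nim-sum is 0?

1

Nim-sum: 21 ^ 3 ^ 4 ^ 14 = 28.
The overall nim-sum is X = 28. A pile of size p has a winning move iff p XOR X < p (reduce it to p XOR X).
  21: 21 XOR 28 = 9 < 21 — winning move (to 9).
  3: 3 XOR 28 = 31 ≥ 3 — no move.
  4: 4 XOR 28 = 24 ≥ 4 — no move.
  14: 14 XOR 28 = 18 ≥ 14 — no move.
That gives 1 winning move.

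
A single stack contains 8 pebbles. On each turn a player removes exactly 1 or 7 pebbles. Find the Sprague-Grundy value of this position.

Grundy values for subtraction set {1, 7}:
g(0) = mex{} = 0
g(1) = mex{0} = 1
g(2) = mex{1} = 0
g(3) = mex{0} = 1
g(4) = mex{1} = 0
g(5) = mex{0} = 1
g(6) = mex{1} = 0
g(7) = mex{0} = 1
g(8) = mex{1} = 0
So g(8) = 0.

0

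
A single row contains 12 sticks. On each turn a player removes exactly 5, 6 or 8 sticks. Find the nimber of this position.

2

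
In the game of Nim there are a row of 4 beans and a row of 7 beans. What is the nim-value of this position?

3

Nim-sum: 4 ^ 7 = 3.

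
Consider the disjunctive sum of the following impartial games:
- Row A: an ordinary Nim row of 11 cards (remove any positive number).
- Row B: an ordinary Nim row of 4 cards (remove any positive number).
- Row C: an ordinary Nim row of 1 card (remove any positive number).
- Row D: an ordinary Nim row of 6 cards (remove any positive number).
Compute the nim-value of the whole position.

8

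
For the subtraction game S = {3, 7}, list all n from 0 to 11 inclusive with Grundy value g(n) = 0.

Build the Grundy sequence with g(k) = mex{g(k−s) : s ∈ {3, 7}, s ≤ k}:
g(0) = mex{} = 0
g(1) = mex{} = 0
g(2) = mex{} = 0
g(3) = mex{0} = 1
g(4) = mex{0} = 1
g(5) = mex{0} = 1
g(6) = mex{1} = 0
g(7) = mex{0,1} = 2
g(8) = mex{0,1} = 2
g(9) = mex{0} = 1
g(10) = mex{1,2} = 0
g(11) = mex{1,2} = 0
The P-positions (g = 0) in 0..11 are 0, 1, 2, 6, 10, 11.

0, 1, 2, 6, 10, 11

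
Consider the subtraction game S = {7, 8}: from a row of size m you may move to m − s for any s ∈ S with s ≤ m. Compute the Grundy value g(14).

Grundy values for subtraction set {7, 8}:
g(0) = mex{} = 0
g(1) = mex{} = 0
g(2) = mex{} = 0
g(3) = mex{} = 0
g(4) = mex{} = 0
g(5) = mex{} = 0
g(6) = mex{} = 0
g(7) = mex{0} = 1
g(8) = mex{0} = 1
g(9) = mex{0} = 1
g(10) = mex{0} = 1
g(11) = mex{0} = 1
g(12) = mex{0} = 1
g(13) = mex{0} = 1
g(14) = mex{0,1} = 2
So g(14) = 2.

2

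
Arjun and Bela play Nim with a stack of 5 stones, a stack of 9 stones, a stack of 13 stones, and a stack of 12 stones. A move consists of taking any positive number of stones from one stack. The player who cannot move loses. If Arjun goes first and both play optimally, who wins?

Arjun wins

Nim-sum: 5 XOR 9 XOR 13 XOR 12 = 13.
The nim-sum is 13 ≠ 0, so this is an N-position: the player to move can win; Arjun has a winning move.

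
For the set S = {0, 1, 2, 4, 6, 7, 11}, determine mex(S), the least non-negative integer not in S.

3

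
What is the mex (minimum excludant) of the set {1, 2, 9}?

0 is not in the set, so the mex is 0.

0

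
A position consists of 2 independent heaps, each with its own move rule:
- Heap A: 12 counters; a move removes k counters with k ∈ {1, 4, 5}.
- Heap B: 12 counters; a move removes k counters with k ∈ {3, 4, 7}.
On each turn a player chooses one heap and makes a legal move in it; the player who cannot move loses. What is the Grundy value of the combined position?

2

For heap A, compute g(0), g(1), … with moves {1, 4, 5}:
k:     0  1  2  3  4  5  6  7  8  9 10 11 12
g(k):  0  1  0  1  2  3  2  3  0  1  0  1  2
So g(12) = 2.
Grundy values for heap B (subtraction set {3, 4, 7}):
g(0) = mex{} = 0
g(1) = mex{} = 0
g(2) = mex{} = 0
g(3) = mex{0} = 1
g(4) = mex{0} = 1
g(5) = mex{0} = 1
g(6) = mex{0,1} = 2
g(7) = mex{0,1} = 2
g(8) = mex{0,1} = 2
g(9) = mex{0,1,2} = 3
g(10) = mex{1,2} = 0
g(11) = mex{1,2} = 0
g(12) = mex{1,2,3} = 0
So g(12) = 0.
The value of a disjunctive sum is the nim-sum of the parts.
Combined value = 2 XOR 0 = 2.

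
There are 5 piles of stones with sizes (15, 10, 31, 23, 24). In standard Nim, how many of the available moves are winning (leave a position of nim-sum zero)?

3

Nim-sum: 15 ⊕ 10 ⊕ 31 ⊕ 23 ⊕ 24 = 21.
The overall nim-sum is X = 21. A pile of size p has a winning move iff p XOR X < p (reduce it to p XOR X).
  15: 15 XOR 21 = 26 ≥ 15 — no move.
  10: 10 XOR 21 = 31 ≥ 10 — no move.
  31: 31 XOR 21 = 10 < 31 — winning move (to 10).
  23: 23 XOR 21 = 2 < 23 — winning move (to 2).
  24: 24 XOR 21 = 13 < 24 — winning move (to 13).
That gives 3 winning moves.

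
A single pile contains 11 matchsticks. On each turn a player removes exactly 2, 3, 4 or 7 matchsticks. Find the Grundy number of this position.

0

Compute g(0), g(1), … for moves {2, 3, 4, 7}:
g(0) = mex{} = 0
g(1) = mex{} = 0
g(2) = mex{0} = 1
g(3) = mex{0} = 1
g(4) = mex{0,1} = 2
g(5) = mex{0,1} = 2
g(6) = mex{1,2} = 0
g(7) = mex{0,1,2} = 3
g(8) = mex{0,2} = 1
g(9) = mex{0,1,2,3} = 4
g(10) = mex{0,1,3} = 2
g(11) = mex{1,2,3,4} = 0
So g(11) = 0.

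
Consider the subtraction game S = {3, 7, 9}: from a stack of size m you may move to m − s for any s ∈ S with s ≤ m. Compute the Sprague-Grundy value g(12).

Compute g(0), g(1), … for moves {3, 7, 9}:
k:     0  1  2  3  4  5  6  7  8  9 10 11 12
g(k):  0  0  0  1  1  1  0  2  2  1  3  3  0
So g(12) = 0.

0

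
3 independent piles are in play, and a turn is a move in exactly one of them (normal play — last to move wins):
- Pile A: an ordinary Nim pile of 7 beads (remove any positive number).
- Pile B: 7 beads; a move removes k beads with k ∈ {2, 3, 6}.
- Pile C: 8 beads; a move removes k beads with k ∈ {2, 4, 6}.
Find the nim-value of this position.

6

Pile A is a plain Nim pile of size 7, so its Grundy value is 7.
For pile B, compute g(0), g(1), … with moves {2, 3, 6}:
k:     0  1  2  3  4  5  6  7
g(k):  0  0  1  1  2  0  3  1
So g(7) = 1.
For pile C, compute g(0), g(1), … with moves {2, 4, 6}:
g(0) = mex{} = 0
g(1) = mex{} = 0
g(2) = mex{0} = 1
g(3) = mex{0} = 1
g(4) = mex{0,1} = 2
g(5) = mex{0,1} = 2
g(6) = mex{0,1,2} = 3
g(7) = mex{0,1,2} = 3
g(8) = mex{1,2,3} = 0
So g(8) = 0.
The value of a disjunctive sum is the nim-sum of the parts.
Combined value = 7 ⊕ 1 ⊕ 0 = 6.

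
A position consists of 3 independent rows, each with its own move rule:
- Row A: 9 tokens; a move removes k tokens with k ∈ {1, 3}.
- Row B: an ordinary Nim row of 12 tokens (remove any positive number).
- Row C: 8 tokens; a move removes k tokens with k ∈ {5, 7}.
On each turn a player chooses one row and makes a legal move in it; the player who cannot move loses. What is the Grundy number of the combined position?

Grundy values for row A (subtraction set {1, 3}):
g(0) = mex{} = 0
g(1) = mex{0} = 1
g(2) = mex{1} = 0
g(3) = mex{0} = 1
g(4) = mex{1} = 0
g(5) = mex{0} = 1
g(6) = mex{1} = 0
g(7) = mex{0} = 1
g(8) = mex{1} = 0
g(9) = mex{0} = 1
So g(9) = 1.
Row B is a plain Nim row of size 12, so its Grundy value is 12.
Grundy values for row C (subtraction set {5, 7}):
k:     0  1  2  3  4  5  6  7  8
g(k):  0  0  0  0  0  1  1  1  1
So g(8) = 1.
The value of a disjunctive sum is the nim-sum of the parts.
Combined value = 1 XOR 12 XOR 1 = 12.

12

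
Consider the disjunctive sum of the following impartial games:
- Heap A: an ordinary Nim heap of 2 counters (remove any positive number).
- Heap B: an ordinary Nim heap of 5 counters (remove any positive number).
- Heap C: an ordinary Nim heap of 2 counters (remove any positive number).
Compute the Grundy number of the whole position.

Heap A is a plain Nim heap of size 2, so its Grundy value is 2.
Heap B is a plain Nim heap of size 5, so its Grundy value is 5.
Heap C is a plain Nim heap of size 2, so its Grundy value is 2.
The value of a disjunctive sum is the nim-sum of the parts.
Combined value = 2 ⊕ 5 ⊕ 2 = 5.

5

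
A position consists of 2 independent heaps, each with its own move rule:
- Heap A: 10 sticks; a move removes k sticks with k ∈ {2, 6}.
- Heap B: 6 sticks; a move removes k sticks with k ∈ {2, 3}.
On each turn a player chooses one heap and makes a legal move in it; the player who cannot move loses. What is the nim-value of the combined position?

Grundy values for heap A (subtraction set {2, 6}):
k:     0  1  2  3  4  5  6  7  8  9 10
g(k):  0  0  1  1  0  0  1  1  0  0  1
So g(10) = 1.
Grundy values for heap B (subtraction set {2, 3}):
g(0) = mex{} = 0
g(1) = mex{} = 0
g(2) = mex{0} = 1
g(3) = mex{0} = 1
g(4) = mex{0,1} = 2
g(5) = mex{1} = 0
g(6) = mex{1,2} = 0
So g(6) = 0.
The value of a disjunctive sum is the nim-sum of the parts.
Combined value = 1 XOR 0 = 1.

1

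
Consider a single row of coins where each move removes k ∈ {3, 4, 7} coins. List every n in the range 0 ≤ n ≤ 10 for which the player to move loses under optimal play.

Build the Grundy sequence with g(k) = mex{g(k−s) : s ∈ {3, 4, 7}, s ≤ k}:
k:     0  1  2  3  4  5  6  7  8  9 10
g(k):  0  0  0  1  1  1  2  2  2  3  0
The P-positions (g = 0) in 0..10 are 0, 1, 2, 10.

0, 1, 2, 10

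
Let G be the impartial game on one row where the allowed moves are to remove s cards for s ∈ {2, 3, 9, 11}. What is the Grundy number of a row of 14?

2

Compute g(0), g(1), … for moves {2, 3, 9, 11}:
k:     0  1  2  3  4  5  6  7  8  9 10 11 12 13 14
g(k):  0  0  1  1  2  0  0  1  1  2  2  3  3  0  2
So g(14) = 2.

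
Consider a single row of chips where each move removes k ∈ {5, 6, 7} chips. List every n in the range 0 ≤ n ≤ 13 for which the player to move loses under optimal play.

0, 1, 2, 3, 4, 12, 13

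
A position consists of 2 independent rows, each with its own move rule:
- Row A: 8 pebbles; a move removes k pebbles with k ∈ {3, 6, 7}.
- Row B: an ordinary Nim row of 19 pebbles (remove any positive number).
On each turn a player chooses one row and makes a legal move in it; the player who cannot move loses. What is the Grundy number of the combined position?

Grundy values for row A (subtraction set {3, 6, 7}):
g(0) = mex{} = 0
g(1) = mex{} = 0
g(2) = mex{} = 0
g(3) = mex{0} = 1
g(4) = mex{0} = 1
g(5) = mex{0} = 1
g(6) = mex{0,1} = 2
g(7) = mex{0,1} = 2
g(8) = mex{0,1} = 2
So g(8) = 2.
Row B is a plain Nim row of size 19, so its Grundy value is 19.
By the Sprague-Grundy theorem, the Grundy value of a sum of independent games is the XOR of the component values.
Combined value = 2 XOR 19 = 17.

17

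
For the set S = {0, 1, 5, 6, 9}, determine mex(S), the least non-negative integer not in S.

The values 0, 1 are all present; 2 is the first non-negative integer missing from the set.

2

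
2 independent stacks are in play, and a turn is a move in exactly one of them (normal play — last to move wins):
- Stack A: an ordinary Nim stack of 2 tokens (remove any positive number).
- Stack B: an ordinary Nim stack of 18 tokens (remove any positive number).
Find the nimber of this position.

Stack A is a plain Nim stack of size 2, so its Grundy value is 2.
Stack B is a plain Nim stack of size 18, so its Grundy value is 18.
The value of a disjunctive sum is the nim-sum of the parts.
Combined value = 2 ⊕ 18 = 16.

16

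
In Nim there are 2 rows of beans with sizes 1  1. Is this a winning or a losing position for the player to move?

Compute the nim-sum pairwise:
1 ^ 1 = 0
The nim-sum is 0, so this is a P-position: the player to move is in a losing position under optimal play.

Losing position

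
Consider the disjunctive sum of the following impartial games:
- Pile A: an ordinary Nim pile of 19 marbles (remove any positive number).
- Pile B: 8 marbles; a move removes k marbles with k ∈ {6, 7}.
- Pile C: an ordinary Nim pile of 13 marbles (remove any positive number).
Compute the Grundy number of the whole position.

31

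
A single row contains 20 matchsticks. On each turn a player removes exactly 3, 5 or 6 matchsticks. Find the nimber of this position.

0

Compute g(0), g(1), … for moves {3, 5, 6}:
k:     0  1  2  3  4  5  6  7  8  9 10 11 12 13 14 15 16 17 18 19 20
g(k):  0  0  0  1  1  1  2  2  2  0  0  0  1  1  1  2  2  2  0  0  0
So g(20) = 0.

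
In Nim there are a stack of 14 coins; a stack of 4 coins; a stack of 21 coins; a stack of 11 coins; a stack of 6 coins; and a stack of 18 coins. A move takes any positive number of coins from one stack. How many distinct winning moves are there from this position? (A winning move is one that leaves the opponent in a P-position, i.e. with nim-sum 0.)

Nim-sum: 14 XOR 4 XOR 21 XOR 11 XOR 6 XOR 18 = 0.
The nim-sum is already 0, so every move leaves a nonzero nim-sum — there are no winning moves.

0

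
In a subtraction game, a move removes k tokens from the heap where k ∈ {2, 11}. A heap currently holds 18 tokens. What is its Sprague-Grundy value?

0

Grundy values for subtraction set {2, 11}:
k:     0  1  2  3  4  5  6  7  8  9 10 11 12 13 14 15 16 17 18
g(k):  0  0  1  1  0  0  1  1  0  0  1  1  2  0  0  1  1  0  0
So g(18) = 0.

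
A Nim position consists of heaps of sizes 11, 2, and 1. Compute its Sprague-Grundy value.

Nim-sum: 11 ⊕ 2 ⊕ 1 = 8.

8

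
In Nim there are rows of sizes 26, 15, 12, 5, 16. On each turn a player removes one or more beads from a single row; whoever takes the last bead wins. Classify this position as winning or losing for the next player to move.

Compute the nim-sum pairwise:
26 ⊕ 15 = 21
21 ⊕ 12 = 25
25 ⊕ 5 = 28
28 ⊕ 16 = 12
The nim-sum is 12 ≠ 0, so this is an N-position: the player to move can win.

Winning position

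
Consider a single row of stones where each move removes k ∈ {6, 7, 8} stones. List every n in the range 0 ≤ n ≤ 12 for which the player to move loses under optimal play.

0, 1, 2, 3, 4, 5

Compute g(0), g(1), … for moves {6, 7, 8}:
g(0) = mex{} = 0
g(1) = mex{} = 0
g(2) = mex{} = 0
g(3) = mex{} = 0
g(4) = mex{} = 0
g(5) = mex{} = 0
g(6) = mex{0} = 1
g(7) = mex{0} = 1
g(8) = mex{0} = 1
g(9) = mex{0} = 1
g(10) = mex{0} = 1
g(11) = mex{0} = 1
g(12) = mex{0,1} = 2
The P-positions (g = 0) in 0..12 are 0, 1, 2, 3, 4, 5.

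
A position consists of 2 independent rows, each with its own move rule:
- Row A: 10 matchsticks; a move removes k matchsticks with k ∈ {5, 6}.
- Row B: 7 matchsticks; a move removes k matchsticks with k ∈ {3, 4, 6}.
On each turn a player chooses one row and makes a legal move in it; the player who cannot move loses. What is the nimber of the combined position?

0

For row A, compute g(0), g(1), … with moves {5, 6}:
k:     0  1  2  3  4  5  6  7  8  9 10
g(k):  0  0  0  0  0  1  1  1  1  1  2
So g(10) = 2.
Build the Grundy sequence for row B with g(k) = mex{g(k−s) : s ∈ {3, 4, 6}, s ≤ k}:
k:     0  1  2  3  4  5  6  7
g(k):  0  0  0  1  1  1  2  2
So g(7) = 2.
The value of a disjunctive sum is the nim-sum of the parts.
Combined value = 2 XOR 2 = 0.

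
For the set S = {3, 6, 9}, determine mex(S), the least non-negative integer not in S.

0

0 is not in the set, so the mex is 0.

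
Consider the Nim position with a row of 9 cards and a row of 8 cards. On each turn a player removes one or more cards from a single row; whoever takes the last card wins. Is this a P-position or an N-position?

N-position

Nim-sum: 9 ⊕ 8 = 1.
The nim-sum is 1 ≠ 0, so this is an N-position: the player to move can win.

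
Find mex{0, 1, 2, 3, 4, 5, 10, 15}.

The values 0, 1, 2, 3, 4, 5 are all present; 6 is the first non-negative integer missing from the set.

6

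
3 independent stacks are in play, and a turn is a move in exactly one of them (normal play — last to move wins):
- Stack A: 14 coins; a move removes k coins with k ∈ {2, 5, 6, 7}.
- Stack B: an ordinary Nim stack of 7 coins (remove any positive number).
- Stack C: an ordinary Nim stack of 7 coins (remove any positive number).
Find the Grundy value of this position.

1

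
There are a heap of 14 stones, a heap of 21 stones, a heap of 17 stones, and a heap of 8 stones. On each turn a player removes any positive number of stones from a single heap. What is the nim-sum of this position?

Compute the nim-sum pairwise:
14 ^ 21 = 27
27 ^ 17 = 10
10 ^ 8 = 2

2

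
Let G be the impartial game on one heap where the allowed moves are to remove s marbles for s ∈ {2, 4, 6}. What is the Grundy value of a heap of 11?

1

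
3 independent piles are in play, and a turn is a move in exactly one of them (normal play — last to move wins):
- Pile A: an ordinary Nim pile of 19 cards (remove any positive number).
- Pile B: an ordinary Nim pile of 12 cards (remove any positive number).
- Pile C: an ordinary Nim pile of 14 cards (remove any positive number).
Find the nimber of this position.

17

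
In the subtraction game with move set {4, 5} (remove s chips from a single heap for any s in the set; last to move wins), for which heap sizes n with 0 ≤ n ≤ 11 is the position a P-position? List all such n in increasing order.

0, 1, 2, 3, 9, 10, 11

Compute g(0), g(1), … for moves {4, 5}:
k:     0  1  2  3  4  5  6  7  8  9 10 11
g(k):  0  0  0  0  1  1  1  1  2  0  0  0
The P-positions (g = 0) in 0..11 are 0, 1, 2, 3, 9, 10, 11.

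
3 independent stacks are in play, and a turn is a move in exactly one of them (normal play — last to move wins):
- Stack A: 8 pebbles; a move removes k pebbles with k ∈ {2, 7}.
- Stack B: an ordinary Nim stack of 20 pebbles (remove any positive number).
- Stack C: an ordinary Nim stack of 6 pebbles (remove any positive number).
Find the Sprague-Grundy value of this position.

16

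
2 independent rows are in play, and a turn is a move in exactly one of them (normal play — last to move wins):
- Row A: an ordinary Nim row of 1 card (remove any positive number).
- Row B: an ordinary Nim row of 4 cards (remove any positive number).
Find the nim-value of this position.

Row A is a plain Nim row of size 1, so its Grundy value is 1.
Row B is a plain Nim row of size 4, so its Grundy value is 4.
By the Sprague-Grundy theorem, the Grundy value of a sum of independent games is the XOR of the component values.
Combined value = 1 ⊕ 4 = 5.

5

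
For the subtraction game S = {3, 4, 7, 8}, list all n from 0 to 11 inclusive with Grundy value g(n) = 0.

0, 1, 2, 11

Grundy values for subtraction set {3, 4, 7, 8}:
g(0) = mex{} = 0
g(1) = mex{} = 0
g(2) = mex{} = 0
g(3) = mex{0} = 1
g(4) = mex{0} = 1
g(5) = mex{0} = 1
g(6) = mex{0,1} = 2
g(7) = mex{0,1} = 2
g(8) = mex{0,1} = 2
g(9) = mex{0,1,2} = 3
g(10) = mex{0,1,2} = 3
g(11) = mex{1,2} = 0
The P-positions (g = 0) in 0..11 are 0, 1, 2, 11.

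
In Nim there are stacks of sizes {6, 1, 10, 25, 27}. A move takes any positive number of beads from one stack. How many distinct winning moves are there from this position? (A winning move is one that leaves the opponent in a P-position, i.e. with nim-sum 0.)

3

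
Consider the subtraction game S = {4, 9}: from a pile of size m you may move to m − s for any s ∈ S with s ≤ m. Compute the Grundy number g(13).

0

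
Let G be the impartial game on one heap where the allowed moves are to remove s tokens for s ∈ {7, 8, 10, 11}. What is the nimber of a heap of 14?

2

Build the Grundy sequence with g(k) = mex{g(k−s) : s ∈ {7, 8, 10, 11}, s ≤ k}:
k:     0  1  2  3  4  5  6  7  8  9 10 11 12 13 14
g(k):  0  0  0  0  0  0  0  1  1  1  1  1  1  1  2
So g(14) = 2.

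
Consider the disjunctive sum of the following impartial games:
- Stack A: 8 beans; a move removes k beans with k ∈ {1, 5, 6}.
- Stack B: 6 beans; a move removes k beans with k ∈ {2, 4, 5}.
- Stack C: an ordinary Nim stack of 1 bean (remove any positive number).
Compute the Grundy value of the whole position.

0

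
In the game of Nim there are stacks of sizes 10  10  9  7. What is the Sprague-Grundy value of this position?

14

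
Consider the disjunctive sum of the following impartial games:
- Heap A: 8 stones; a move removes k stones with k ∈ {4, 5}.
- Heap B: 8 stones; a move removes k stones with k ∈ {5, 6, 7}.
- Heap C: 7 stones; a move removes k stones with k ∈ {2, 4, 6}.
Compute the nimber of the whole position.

Grundy values for heap A (subtraction set {4, 5}):
g(0) = mex{} = 0
g(1) = mex{} = 0
g(2) = mex{} = 0
g(3) = mex{} = 0
g(4) = mex{0} = 1
g(5) = mex{0} = 1
g(6) = mex{0} = 1
g(7) = mex{0} = 1
g(8) = mex{0,1} = 2
So g(8) = 2.
Grundy values for heap B (subtraction set {5, 6, 7}):
k:     0  1  2  3  4  5  6  7  8
g(k):  0  0  0  0  0  1  1  1  1
So g(8) = 1.
Grundy values for heap C (subtraction set {2, 4, 6}):
g(0) = mex{} = 0
g(1) = mex{} = 0
g(2) = mex{0} = 1
g(3) = mex{0} = 1
g(4) = mex{0,1} = 2
g(5) = mex{0,1} = 2
g(6) = mex{0,1,2} = 3
g(7) = mex{0,1,2} = 3
So g(7) = 3.
The value of a disjunctive sum is the nim-sum of the parts.
Combined value = 2 ⊕ 1 ⊕ 3 = 0.

0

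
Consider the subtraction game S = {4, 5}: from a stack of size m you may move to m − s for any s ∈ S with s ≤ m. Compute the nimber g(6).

1

Compute g(0), g(1), … for moves {4, 5}:
g(0) = mex{} = 0
g(1) = mex{} = 0
g(2) = mex{} = 0
g(3) = mex{} = 0
g(4) = mex{0} = 1
g(5) = mex{0} = 1
g(6) = mex{0} = 1
So g(6) = 1.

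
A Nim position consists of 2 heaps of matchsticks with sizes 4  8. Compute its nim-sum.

12

Compute the nim-sum pairwise:
4 ^ 8 = 12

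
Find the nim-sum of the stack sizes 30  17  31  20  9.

Compute the nim-sum pairwise:
30 XOR 17 = 15
15 XOR 31 = 16
16 XOR 20 = 4
4 XOR 9 = 13

13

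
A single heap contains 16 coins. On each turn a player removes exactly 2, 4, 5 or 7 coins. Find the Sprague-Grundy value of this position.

3

Build the Grundy sequence with g(k) = mex{g(k−s) : s ∈ {2, 4, 5, 7}, s ≤ k}:
k:     0  1  2  3  4  5  6  7  8  9 10 11 12 13 14 15 16
g(k):  0  0  1  1  2  2  3  3  4  0  0  1  1  2  2  3  3
So g(16) = 3.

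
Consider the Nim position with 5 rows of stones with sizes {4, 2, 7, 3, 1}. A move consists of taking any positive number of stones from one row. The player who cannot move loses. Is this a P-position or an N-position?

N-position

In binary:
  100  (4)
  010  (2)
  111  (7)
  011  (3)
  001  (1)
  ---
  011  (3)
The nim-sum is 3 ≠ 0, so this is an N-position: the player to move can win.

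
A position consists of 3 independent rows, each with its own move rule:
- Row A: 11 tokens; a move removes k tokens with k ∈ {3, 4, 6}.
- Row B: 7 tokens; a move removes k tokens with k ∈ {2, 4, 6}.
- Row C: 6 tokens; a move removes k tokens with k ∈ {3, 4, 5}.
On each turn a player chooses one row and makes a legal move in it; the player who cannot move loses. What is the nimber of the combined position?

Grundy values for row A (subtraction set {3, 4, 6}):
k:     0  1  2  3  4  5  6  7  8  9 10 11
g(k):  0  0  0  1  1  1  2  2  2  0  0  0
So g(11) = 0.
Build the Grundy sequence for row B with g(k) = mex{g(k−s) : s ∈ {2, 4, 6}, s ≤ k}:
k:     0  1  2  3  4  5  6  7
g(k):  0  0  1  1  2  2  3  3
So g(7) = 3.
Grundy values for row C (subtraction set {3, 4, 5}):
g(0) = mex{} = 0
g(1) = mex{} = 0
g(2) = mex{} = 0
g(3) = mex{0} = 1
g(4) = mex{0} = 1
g(5) = mex{0} = 1
g(6) = mex{0,1} = 2
So g(6) = 2.
The value of a disjunctive sum is the nim-sum of the parts.
Combined value = 0 XOR 3 XOR 2 = 1.

1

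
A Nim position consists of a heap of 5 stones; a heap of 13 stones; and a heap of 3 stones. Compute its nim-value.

Nim-sum: 5 ⊕ 13 ⊕ 3 = 11.

11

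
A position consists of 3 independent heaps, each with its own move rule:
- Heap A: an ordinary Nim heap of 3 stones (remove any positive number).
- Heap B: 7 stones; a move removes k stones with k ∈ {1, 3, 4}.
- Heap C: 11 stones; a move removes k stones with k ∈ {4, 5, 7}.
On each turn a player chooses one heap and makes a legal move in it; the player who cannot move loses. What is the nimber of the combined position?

3

Heap A is a plain Nim heap of size 3, so its Grundy value is 3.
Grundy values for heap B (subtraction set {1, 3, 4}):
k:     0  1  2  3  4  5  6  7
g(k):  0  1  0  1  2  3  2  0
So g(7) = 0.
For heap C, compute g(0), g(1), … with moves {4, 5, 7}:
g(0) = mex{} = 0
g(1) = mex{} = 0
g(2) = mex{} = 0
g(3) = mex{} = 0
g(4) = mex{0} = 1
g(5) = mex{0} = 1
g(6) = mex{0} = 1
g(7) = mex{0} = 1
g(8) = mex{0,1} = 2
g(9) = mex{0,1} = 2
g(10) = mex{0,1} = 2
g(11) = mex{1} = 0
So g(11) = 0.
The value of a disjunctive sum is the nim-sum of the parts.
Combined value = 3 ⊕ 0 ⊕ 0 = 3.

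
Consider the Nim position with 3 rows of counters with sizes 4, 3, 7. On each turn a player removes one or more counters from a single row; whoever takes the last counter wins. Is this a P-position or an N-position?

Compute the nim-sum pairwise:
4 ^ 3 = 7
7 ^ 7 = 0
The nim-sum is 0, so this is a P-position: the player to move is in a losing position under optimal play.

P-position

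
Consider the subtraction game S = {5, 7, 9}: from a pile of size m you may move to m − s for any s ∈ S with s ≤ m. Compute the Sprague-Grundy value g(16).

0

Compute g(0), g(1), … for moves {5, 7, 9}:
k:     0  1  2  3  4  5  6  7  8  9 10 11 12 13 14 15 16
g(k):  0  0  0  0  0  1  1  1  1  1  2  2  2  2  0  0  0
So g(16) = 0.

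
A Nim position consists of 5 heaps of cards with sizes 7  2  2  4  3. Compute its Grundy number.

0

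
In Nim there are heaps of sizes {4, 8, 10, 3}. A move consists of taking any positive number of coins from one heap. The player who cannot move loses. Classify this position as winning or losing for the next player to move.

Nim-sum: 4 ^ 8 ^ 10 ^ 3 = 5.
The nim-sum is 5 ≠ 0, so this is an N-position: the player to move can win.

Winning position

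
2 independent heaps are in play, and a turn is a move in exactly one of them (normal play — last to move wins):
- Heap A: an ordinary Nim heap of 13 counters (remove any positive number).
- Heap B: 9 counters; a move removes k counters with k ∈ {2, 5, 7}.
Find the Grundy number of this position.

15

Heap A is a plain Nim heap of size 13, so its Grundy value is 13.
Grundy values for heap B (subtraction set {2, 5, 7}):
k:     0  1  2  3  4  5  6  7  8  9
g(k):  0  0  1  1  0  2  1  3  2  2
So g(9) = 2.
By the Sprague-Grundy theorem, the Grundy value of a sum of independent games is the XOR of the component values.
Combined value = 13 XOR 2 = 15.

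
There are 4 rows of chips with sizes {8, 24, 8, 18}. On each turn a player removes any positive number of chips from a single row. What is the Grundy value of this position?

10

Write each in binary and XOR column by column:
  01000  (8)
  11000  (24)
  01000  (8)
  10010  (18)
  -----
  01010  (10)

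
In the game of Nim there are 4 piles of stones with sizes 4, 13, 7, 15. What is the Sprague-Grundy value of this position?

Nim-sum: 4 ⊕ 13 ⊕ 7 ⊕ 15 = 1.

1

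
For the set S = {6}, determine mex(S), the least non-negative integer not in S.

0

0 is not in the set, so the mex is 0.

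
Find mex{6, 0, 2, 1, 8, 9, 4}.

The values 0, 1, 2 are all present; 3 is the first non-negative integer missing from the set.

3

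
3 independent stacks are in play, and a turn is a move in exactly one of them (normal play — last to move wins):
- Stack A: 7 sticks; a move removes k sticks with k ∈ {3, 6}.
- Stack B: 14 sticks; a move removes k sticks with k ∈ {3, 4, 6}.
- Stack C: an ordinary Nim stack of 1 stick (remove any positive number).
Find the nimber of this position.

Grundy values for stack A (subtraction set {3, 6}):
k:     0  1  2  3  4  5  6  7
g(k):  0  0  0  1  1  1  2  2
So g(7) = 2.
Build the Grundy sequence for stack B with g(k) = mex{g(k−s) : s ∈ {3, 4, 6}, s ≤ k}:
k:     0  1  2  3  4  5  6  7  8  9 10 11 12 13 14
g(k):  0  0  0  1  1  1  2  2  2  0  0  0  1  1  1
So g(14) = 1.
Stack C is a plain Nim stack of size 1, so its Grundy value is 1.
The value of a disjunctive sum is the nim-sum of the parts.
Combined value = 2 ⊕ 1 ⊕ 1 = 2.

2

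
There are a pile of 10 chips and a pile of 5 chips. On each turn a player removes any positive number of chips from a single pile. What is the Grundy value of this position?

15

Compute the nim-sum pairwise:
10 XOR 5 = 15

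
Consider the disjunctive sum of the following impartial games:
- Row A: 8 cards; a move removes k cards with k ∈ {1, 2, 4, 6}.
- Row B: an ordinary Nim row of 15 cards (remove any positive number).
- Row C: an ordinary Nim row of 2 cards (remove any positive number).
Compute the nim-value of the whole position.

13

Grundy values for row A (subtraction set {1, 2, 4, 6}):
k:     0  1  2  3  4  5  6  7  8
g(k):  0  1  2  0  1  2  3  4  0
So g(8) = 0.
Row B is a plain Nim row of size 15, so its Grundy value is 15.
Row C is a plain Nim row of size 2, so its Grundy value is 2.
The value of a disjunctive sum is the nim-sum of the parts.
Combined value = 0 ⊕ 15 ⊕ 2 = 13.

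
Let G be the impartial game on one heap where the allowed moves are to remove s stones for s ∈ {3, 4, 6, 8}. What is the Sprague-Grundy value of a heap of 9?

3

Build the Grundy sequence with g(k) = mex{g(k−s) : s ∈ {3, 4, 6, 8}, s ≤ k}:
k:     0  1  2  3  4  5  6  7  8  9
g(k):  0  0  0  1  1  1  2  2  2  3
So g(9) = 3.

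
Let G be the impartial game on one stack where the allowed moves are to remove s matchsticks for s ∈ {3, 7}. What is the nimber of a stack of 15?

Compute g(0), g(1), … for moves {3, 7}:
k:     0  1  2  3  4  5  6  7  8  9 10 11 12 13 14 15
g(k):  0  0  0  1  1  1  0  2  2  1  0  0  0  1  1  1
So g(15) = 1.

1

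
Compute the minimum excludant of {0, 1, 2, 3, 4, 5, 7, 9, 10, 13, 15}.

6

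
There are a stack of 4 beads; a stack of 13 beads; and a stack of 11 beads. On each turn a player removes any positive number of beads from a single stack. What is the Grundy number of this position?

Nim-sum: 4 ^ 13 ^ 11 = 2.

2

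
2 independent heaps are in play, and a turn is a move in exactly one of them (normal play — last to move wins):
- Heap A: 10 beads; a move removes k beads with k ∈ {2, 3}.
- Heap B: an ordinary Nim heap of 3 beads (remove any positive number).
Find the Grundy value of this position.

For heap A, compute g(0), g(1), … with moves {2, 3}:
k:     0  1  2  3  4  5  6  7  8  9 10
g(k):  0  0  1  1  2  0  0  1  1  2  0
So g(10) = 0.
Heap B is a plain Nim heap of size 3, so its Grundy value is 3.
The value of a disjunctive sum is the nim-sum of the parts.
Combined value = 0 XOR 3 = 3.

3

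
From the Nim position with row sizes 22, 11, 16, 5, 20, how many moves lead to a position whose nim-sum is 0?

3

Nim-sum: 22 ^ 11 ^ 16 ^ 5 ^ 20 = 28.
The overall nim-sum is X = 28. A row of size p has a winning move iff p XOR X < p (reduce it to p XOR X).
  22: 22 XOR 28 = 10 < 22 — winning move (to 10).
  11: 11 XOR 28 = 23 ≥ 11 — no move.
  16: 16 XOR 28 = 12 < 16 — winning move (to 12).
  5: 5 XOR 28 = 25 ≥ 5 — no move.
  20: 20 XOR 28 = 8 < 20 — winning move (to 8).
That gives 3 winning moves.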